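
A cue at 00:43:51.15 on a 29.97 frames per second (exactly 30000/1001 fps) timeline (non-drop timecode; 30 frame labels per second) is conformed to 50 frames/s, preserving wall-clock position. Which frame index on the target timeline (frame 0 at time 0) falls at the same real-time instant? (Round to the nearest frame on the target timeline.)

frame 131707

Source frame index: (0×3600 + 43×60 + 51) × 30 + 15 = 78945.
Real time: 78945 / (30000/1001) = 5268263/2000 s.
Target frame: (5268263/2000) × (50) = 5268263/40 ≈ 131706.575 → 131707.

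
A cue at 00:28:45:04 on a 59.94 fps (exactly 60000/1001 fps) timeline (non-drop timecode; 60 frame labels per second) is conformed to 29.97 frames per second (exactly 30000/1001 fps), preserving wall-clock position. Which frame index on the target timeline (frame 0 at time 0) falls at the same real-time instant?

frame 51752

Source frame index: (0×3600 + 28×60 + 45) × 60 + 4 = 103504.
Real time: 103504 / (60000/1001) = 6475469/3750 s.
Target frame: (6475469/3750) × (30000/1001) = 51752.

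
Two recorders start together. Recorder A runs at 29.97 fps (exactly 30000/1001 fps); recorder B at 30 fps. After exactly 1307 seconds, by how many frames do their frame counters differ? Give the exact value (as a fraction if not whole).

A emits 30000/1001 × 1307 = 39210000/1001 frames; B emits 30 × 1307 = 39210.
Difference = 39210/1001 frames (≈ 39.1708); B is ahead of A.

39210/1001 frames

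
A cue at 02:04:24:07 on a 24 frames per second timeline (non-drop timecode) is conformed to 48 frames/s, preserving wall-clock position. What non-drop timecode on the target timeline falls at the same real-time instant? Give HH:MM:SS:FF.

Source frame index: (2×3600 + 4×60 + 24) × 24 + 7 = 179143.
Real time: 179143 / (24) = 179143/24 s.
Target frame: (179143/24) × (48) = 358286.
At 48 labels/s: frame 358286 → 02:04:24:14.

02:04:24:14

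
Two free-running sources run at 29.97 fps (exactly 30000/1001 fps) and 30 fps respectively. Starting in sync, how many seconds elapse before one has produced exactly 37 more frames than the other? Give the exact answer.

37037/30 seconds

The gap grows by |30 − 30000/1001| = 30/1001 frames per second.
Time for a 37-frame gap: 37 ÷ (30/1001) = 37037/30 s.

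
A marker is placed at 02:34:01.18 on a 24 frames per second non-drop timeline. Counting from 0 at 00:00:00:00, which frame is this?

Total seconds to the label: (2 × 3600 + 34 × 60 + 1) = 9241.
Frame index = 9241 × 24 + 18 = 221802.

frame 221802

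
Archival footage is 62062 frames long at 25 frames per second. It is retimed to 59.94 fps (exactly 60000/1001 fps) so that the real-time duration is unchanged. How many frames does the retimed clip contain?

148800 frames

Target frames = source frames × (target rate / source rate) = 62062 × (60000/1001)/(25) = 62062 × 2400/1001 = 148800.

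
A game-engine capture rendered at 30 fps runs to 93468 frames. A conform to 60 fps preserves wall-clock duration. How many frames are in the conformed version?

Target frames = source frames × (target rate / source rate) = 93468 × (60)/(30) = 93468 × 2 = 186936.

186936 frames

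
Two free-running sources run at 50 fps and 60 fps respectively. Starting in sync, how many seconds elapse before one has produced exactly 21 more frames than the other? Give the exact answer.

The gap grows by |60 − 50| = 10 frames per second.
Time for a 21-frame gap: 21 ÷ (10) = 2.1 s.

2.1 seconds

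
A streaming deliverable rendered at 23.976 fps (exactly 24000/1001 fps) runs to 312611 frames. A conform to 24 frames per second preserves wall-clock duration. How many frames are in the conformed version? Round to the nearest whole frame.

Frames at target rate = 312611 × (24) / (24000/1001) = 312923611/1000 ≈ 312923.611.
Nearest whole frame: 312924.

312924 frames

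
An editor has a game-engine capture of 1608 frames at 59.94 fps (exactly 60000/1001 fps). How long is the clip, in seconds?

Running time = 1608 / (60000/1001) = 26.8268 s.

26.8268 seconds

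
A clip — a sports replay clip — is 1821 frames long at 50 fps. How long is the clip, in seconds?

36.42 seconds

Running time = 1821 / (50) = 36.42 s.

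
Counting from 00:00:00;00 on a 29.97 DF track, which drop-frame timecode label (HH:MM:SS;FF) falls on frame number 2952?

00:01:38;14

Each 10-minute DF block holds 10 × 60 × 30 − 9 × 2 = 17982 frames. 2952 ÷ 17982 → 0 full blocks, remainder 2952.
Within the partial block the first minute is 1800 frames and each further minute 1798, so 1 further minute boundary passed. Total skipped labels = 18 × 0 + 2 × 1 = 2.
Non-drop label index = 2952 + 2 = 2954; at 30 labels/s that is 00:01:38:14, i.e. DF 00:01:38;14.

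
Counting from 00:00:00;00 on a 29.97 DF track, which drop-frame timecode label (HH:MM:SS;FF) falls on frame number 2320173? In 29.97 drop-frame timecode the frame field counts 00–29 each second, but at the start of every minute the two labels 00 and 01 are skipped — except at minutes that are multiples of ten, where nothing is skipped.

Ten DF minutes hold 17982 frames, so frame 2320173 lies in block 129 (frames 2319678–2337659) with 495 frames into that block.
The block's first minute is 1800 frames and the rest 1798 each; 495 frames reaches minute 0, so 129 × 18 + 0 × 2 = 2322 labels have been skipped so far.
Adding those back, label number 2320173 + 2322 = 2322495 at 30 labels/s is 77416 s + 15 f = 21 h 30 min 16 s frame 15, i.e. 21:30:16;15.

21:30:16;15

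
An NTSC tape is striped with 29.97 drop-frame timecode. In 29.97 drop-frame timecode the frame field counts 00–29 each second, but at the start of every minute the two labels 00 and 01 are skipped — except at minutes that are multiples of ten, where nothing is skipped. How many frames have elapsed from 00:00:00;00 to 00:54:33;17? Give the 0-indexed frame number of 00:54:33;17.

98109

Complete 10-minute blocks: 5, each 17982 frames → 89910.
Remaining 4 whole minutes in the current block: 1800 + 3 × 1798 = 7194 frames.
Within the current minute: 33 × 30 + 17 − 2 = 1005 (labels ;00/;01 skipped at this minute). Total = 89910 + 7194 + 1005 = 98109.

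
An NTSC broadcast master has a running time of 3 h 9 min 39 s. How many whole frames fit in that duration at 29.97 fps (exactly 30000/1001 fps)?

3 h 9 min 39 s = 11379 s.
Frames = 11379 × 30000/1001 = 341370000/1001 ≈ 341028.9710.
Complete frames: 341028.

341028 frames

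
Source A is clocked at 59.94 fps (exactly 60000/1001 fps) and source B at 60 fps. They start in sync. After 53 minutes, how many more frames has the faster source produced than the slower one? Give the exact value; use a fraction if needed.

190800/1001 frames

53 min = 3180 s.
A emits 60000/1001 × 3180 = 190800000/1001 frames; B emits 60 × 3180 = 190800.
Difference = 190800/1001 frames (≈ 190.6094); B is ahead of A.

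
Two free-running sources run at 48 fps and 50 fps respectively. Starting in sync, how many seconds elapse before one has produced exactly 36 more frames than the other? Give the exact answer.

18 seconds

The gap grows by |50 − 48| = 2 frames per second.
Time for a 36-frame gap: 36 ÷ (2) = 18 s.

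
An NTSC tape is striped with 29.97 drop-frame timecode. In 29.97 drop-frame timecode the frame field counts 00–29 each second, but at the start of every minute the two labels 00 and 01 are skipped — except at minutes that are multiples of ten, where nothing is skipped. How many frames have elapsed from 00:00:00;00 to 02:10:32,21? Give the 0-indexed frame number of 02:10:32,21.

Complete 10-minute blocks: 13, each 17982 frames → 233766.
Remaining 0 whole minutes in the current block: 0 frames.
Within the current minute: 32 × 30 + 21 = 981. Total = 233766 + 0 + 981 = 234747.

234747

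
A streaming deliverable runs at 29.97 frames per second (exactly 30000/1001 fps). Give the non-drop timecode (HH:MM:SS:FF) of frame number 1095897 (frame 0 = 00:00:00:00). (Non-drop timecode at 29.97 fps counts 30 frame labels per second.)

10:08:49:27

1095897 ÷ 30 = 36529 full seconds, remainder 27 frames.
36529 s = 10 h 8 min 49 s.
Timecode: 10:08:49:27.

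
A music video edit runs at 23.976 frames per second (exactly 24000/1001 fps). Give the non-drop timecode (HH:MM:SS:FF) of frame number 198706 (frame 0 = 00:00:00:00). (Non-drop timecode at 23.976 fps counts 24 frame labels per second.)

198706 ÷ 24 = 8279 full seconds, remainder 10 frames.
8279 s = 2 h 17 min 59 s.
Timecode: 02:17:59:10.

02:17:59:10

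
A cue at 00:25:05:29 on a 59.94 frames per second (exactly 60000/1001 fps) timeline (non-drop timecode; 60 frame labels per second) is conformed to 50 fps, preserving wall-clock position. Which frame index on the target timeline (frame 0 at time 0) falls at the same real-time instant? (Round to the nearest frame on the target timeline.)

Source frame index: (0×3600 + 25×60 + 5) × 60 + 29 = 90329.
Real time: 90329 / (60000/1001) = 90419329/60000 s.
Target frame: (90419329/60000) × (50) = 90419329/1200 ≈ 75349.441 → 75349.

frame 75349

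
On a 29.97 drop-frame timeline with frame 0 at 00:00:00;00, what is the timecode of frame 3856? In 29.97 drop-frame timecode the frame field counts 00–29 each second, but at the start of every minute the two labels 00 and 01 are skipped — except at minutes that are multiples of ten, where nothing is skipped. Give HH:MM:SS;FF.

00:02:08;20

Ten DF minutes hold 17982 frames, so frame 3856 lies in block 0 (frames 0–17981) with 3856 frames into that block.
The block's first minute is 1800 frames and the rest 1798 each; 3856 frames reaches minute 2, so 0 × 18 + 2 × 2 = 4 labels have been skipped so far.
Adding those back, label number 3856 + 4 = 3860 at 30 labels/s is 128 s + 20 f = 0 h 2 min 8 s frame 20, i.e. 00:02:08;20.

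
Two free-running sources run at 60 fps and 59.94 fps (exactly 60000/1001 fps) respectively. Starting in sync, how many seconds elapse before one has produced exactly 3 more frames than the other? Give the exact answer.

The gap grows by |60000/1001 − 60| = 60/1001 frames per second.
Time for a 3-frame gap: 3 ÷ (60/1001) = 50.05 s.

50.05 seconds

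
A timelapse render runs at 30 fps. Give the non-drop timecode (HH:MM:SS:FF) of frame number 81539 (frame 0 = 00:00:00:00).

81539 ÷ 30 = 2717 full seconds, remainder 29 frames.
2717 s = 0 h 45 min 17 s.
Timecode: 00:45:17:29.

00:45:17:29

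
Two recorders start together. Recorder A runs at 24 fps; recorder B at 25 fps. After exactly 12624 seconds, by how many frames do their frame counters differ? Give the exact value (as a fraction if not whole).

A emits 24 × 12624 = 302976 frames; B emits 25 × 12624 = 315600.
Difference = 12624 frames; B is ahead of A.

12624 frames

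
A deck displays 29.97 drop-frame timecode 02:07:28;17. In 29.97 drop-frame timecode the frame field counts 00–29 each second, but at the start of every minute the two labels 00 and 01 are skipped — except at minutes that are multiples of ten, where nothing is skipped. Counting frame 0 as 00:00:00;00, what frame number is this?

As if non-drop at 30 labels/s: (2 × 3600 + 7 × 60 + 28) × 30 + 17 = 229457.
Minute boundaries passed: 127; those not divisible by 10: 127 − 12 = 115; dropped labels = 2 × 115 = 230.
Actual frame index = 229457 − 230 = 229227.

229227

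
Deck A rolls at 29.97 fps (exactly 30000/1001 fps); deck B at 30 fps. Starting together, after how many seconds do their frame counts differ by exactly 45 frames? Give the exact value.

The gap grows by |30 − 30000/1001| = 30/1001 frames per second.
Time for a 45-frame gap: 45 ÷ (30/1001) = 1501.5 s.

1501.5 seconds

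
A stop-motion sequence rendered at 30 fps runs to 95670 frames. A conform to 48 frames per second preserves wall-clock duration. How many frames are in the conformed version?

Target frames = source frames × (target rate / source rate) = 95670 × (48)/(30) = 95670 × 8/5 = 153072.

153072 frames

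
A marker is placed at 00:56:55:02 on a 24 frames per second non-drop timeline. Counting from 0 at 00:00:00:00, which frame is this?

81962

Total seconds to the label: (0 × 3600 + 56 × 60 + 55) = 3415.
Frame index = 3415 × 24 + 2 = 81962.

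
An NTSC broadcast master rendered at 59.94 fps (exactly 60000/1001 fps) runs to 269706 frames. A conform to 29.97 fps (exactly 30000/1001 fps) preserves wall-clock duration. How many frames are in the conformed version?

134853 frames

Target frames = source frames × (target rate / source rate) = 269706 × (30000/1001)/(60000/1001) = 269706 × 1/2 = 134853.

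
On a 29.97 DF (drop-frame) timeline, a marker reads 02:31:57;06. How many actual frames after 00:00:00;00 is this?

Complete 10-minute blocks: 15, each 17982 frames → 269730.
Remaining 1 whole minute in the current block: 1800 + 0 × 1798 = 1800 frames.
Within the current minute: 57 × 30 + 6 − 2 = 1714 (labels ;00/;01 skipped at this minute). Total = 269730 + 1800 + 1714 = 273244.

273244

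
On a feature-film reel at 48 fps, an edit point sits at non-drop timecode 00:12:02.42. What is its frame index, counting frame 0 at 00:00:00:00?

34698

Total seconds to the label: (0 × 3600 + 12 × 60 + 2) = 722.
Frame index = 722 × 48 + 42 = 34698.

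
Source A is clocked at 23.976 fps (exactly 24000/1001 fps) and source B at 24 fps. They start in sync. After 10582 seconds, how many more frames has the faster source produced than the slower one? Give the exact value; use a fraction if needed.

A emits 24000/1001 × 10582 = 1776000/7 frames; B emits 24 × 10582 = 253968.
Difference = 1776/7 frames (≈ 253.7143); B is ahead of A.

1776/7 frames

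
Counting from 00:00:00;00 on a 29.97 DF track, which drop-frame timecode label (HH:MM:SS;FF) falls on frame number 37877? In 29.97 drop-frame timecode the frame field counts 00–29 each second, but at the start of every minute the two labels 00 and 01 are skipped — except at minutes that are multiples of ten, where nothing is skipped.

Each 10-minute DF block holds 10 × 60 × 30 − 9 × 2 = 17982 frames. 37877 ÷ 17982 → 2 full blocks, remainder 1913.
Within the partial block the first minute is 1800 frames and each further minute 1798, so 1 further minute boundary passed. Total skipped labels = 18 × 2 + 2 × 1 = 38.
Non-drop label index = 37877 + 38 = 37915; at 30 labels/s that is 00:21:03:25, i.e. DF 00:21:03;25.

00:21:03;25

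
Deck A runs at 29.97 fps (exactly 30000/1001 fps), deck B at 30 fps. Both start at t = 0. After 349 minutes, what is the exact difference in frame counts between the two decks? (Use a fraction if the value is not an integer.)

628200/1001 frames

349 min = 20940 s.
A emits 30000/1001 × 20940 = 628200000/1001 frames; B emits 30 × 20940 = 628200.
Difference = 628200/1001 frames (≈ 627.5724); B is ahead of A.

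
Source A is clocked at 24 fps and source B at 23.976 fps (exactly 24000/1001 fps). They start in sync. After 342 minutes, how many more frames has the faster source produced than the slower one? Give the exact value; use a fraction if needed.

492480/1001 frames

342 min = 20520 s.
A emits 24 × 20520 = 492480 frames; B emits 24000/1001 × 20520 = 492480000/1001.
Difference = 492480/1001 frames (≈ 491.9880); B is behind A.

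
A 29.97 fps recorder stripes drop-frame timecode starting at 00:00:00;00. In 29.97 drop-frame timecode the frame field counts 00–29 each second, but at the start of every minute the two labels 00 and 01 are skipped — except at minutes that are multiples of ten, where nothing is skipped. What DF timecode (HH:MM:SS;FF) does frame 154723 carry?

Ten DF minutes hold 17982 frames, so frame 154723 lies in block 8 (frames 143856–161837) with 10867 frames into that block.
The block's first minute is 1800 frames and the rest 1798 each; 10867 frames reaches minute 6, so 8 × 18 + 6 × 2 = 156 labels have been skipped so far.
Adding those back, label number 154723 + 156 = 154879 at 30 labels/s is 5162 s + 19 f = 1 h 26 min 2 s frame 19, i.e. 01:26:02;19.

01:26:02;19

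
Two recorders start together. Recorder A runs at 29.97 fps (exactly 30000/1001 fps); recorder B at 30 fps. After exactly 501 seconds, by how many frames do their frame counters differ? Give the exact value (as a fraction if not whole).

15030/1001 frames

A emits 30000/1001 × 501 = 15030000/1001 frames; B emits 30 × 501 = 15030.
Difference = 15030/1001 frames (≈ 15.0150); B is ahead of A.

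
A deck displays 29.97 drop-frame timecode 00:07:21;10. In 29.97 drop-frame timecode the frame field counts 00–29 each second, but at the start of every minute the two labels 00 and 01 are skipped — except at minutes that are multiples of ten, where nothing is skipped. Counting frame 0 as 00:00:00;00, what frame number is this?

13226

As if non-drop at 30 labels/s: (0 × 3600 + 7 × 60 + 21) × 30 + 10 = 13240.
Minute boundaries passed: 7; those not divisible by 10: 7 − 0 = 7; dropped labels = 2 × 7 = 14.
Actual frame index = 13240 − 14 = 13226.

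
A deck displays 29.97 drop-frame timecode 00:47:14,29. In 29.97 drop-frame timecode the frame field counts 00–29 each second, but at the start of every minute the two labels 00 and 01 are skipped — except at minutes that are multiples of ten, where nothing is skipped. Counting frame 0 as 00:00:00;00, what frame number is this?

As if non-drop at 30 labels/s: (0 × 3600 + 47 × 60 + 14) × 30 + 29 = 85049.
Minute boundaries passed: 47; those not divisible by 10: 47 − 4 = 43; dropped labels = 2 × 43 = 86.
Actual frame index = 85049 − 86 = 84963.

84963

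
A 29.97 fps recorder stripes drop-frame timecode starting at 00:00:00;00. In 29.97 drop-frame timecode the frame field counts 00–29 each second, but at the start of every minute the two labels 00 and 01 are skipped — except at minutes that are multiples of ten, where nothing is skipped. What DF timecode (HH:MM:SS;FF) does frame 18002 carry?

00:10:00;20

Each 10-minute DF block holds 10 × 60 × 30 − 9 × 2 = 17982 frames. 18002 ÷ 17982 → 1 full block, remainder 20.
Within the partial block the first minute is 1800 frames and each further minute 1798, so 0 further minute boundaries passed. Total skipped labels = 18 × 1 + 2 × 0 = 18.
Non-drop label index = 18002 + 18 = 18020; at 30 labels/s that is 00:10:00:20, i.e. DF 00:10:00;20.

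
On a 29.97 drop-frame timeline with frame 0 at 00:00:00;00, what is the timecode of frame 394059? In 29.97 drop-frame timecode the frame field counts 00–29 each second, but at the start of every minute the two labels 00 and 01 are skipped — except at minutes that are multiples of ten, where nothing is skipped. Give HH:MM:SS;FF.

03:39:08;15

Ten DF minutes hold 17982 frames, so frame 394059 lies in block 21 (frames 377622–395603) with 16437 frames into that block.
The block's first minute is 1800 frames and the rest 1798 each; 16437 frames reaches minute 9, so 21 × 18 + 9 × 2 = 396 labels have been skipped so far.
Adding those back, label number 394059 + 396 = 394455 at 30 labels/s is 13148 s + 15 f = 3 h 39 min 8 s frame 15, i.e. 03:39:08;15.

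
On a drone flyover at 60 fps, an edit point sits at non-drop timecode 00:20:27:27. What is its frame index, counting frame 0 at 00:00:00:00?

73647

Total seconds to the label: (0 × 3600 + 20 × 60 + 27) = 1227.
Frame index = 1227 × 60 + 27 = 73647.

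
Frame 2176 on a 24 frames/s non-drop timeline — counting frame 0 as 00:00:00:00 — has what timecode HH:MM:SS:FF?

00:01:30:16

2176 ÷ 24 = 90 full seconds, remainder 16 frames.
90 s = 0 h 1 min 30 s.
Timecode: 00:01:30:16.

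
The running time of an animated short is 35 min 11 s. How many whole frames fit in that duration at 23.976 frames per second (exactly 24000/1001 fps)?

50613 frames

35 min 11 s = 2111 s.
Frames = 2111 × 24000/1001 = 50664000/1001 ≈ 50613.3866.
Complete frames: 50613.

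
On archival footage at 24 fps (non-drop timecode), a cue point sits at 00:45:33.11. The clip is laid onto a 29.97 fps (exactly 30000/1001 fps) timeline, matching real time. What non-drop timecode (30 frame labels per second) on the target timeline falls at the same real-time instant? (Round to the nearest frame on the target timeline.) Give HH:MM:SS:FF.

00:45:30:22

Source frame index: (0×3600 + 45×60 + 33) × 24 + 11 = 65603.
Real time: 65603 / (24) = 65603/24 s.
Target frame: (65603/24) × (30000/1001) = 82003750/1001 ≈ 81921.828 → 81922.
At 30 labels/s: frame 81922 → 00:45:30:22.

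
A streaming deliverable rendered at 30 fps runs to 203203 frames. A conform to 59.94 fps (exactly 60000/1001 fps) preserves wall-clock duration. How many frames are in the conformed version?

406000 frames

Target frames = source frames × (target rate / source rate) = 203203 × (60000/1001)/(30) = 203203 × 2000/1001 = 406000.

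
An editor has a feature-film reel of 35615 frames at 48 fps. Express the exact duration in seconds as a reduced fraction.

35615/48 seconds

Running time = 35615 ÷ (48) = 35615 × 1/48 = 35615/48 s.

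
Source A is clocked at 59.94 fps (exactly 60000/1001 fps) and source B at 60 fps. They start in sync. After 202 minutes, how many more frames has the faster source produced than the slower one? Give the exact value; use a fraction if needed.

202 min = 12120 s.
A emits 60000/1001 × 12120 = 727200000/1001 frames; B emits 60 × 12120 = 727200.
Difference = 727200/1001 frames (≈ 726.4735); B is ahead of A.

727200/1001 frames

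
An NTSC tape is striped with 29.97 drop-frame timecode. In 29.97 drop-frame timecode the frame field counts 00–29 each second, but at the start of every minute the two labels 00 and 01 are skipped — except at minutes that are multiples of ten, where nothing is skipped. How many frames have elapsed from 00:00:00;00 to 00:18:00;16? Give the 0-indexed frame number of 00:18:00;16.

32382

Complete 10-minute blocks: 1, each 17982 frames → 17982.
Remaining 8 whole minutes in the current block: 1800 + 7 × 1798 = 14386 frames.
Within the current minute: 0 × 30 + 16 − 2 = 14 (labels ;00/;01 skipped at this minute). Total = 17982 + 14386 + 14 = 32382.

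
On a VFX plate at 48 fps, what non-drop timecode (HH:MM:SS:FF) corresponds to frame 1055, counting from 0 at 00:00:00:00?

00:00:21:47

1055 ÷ 48 = 21 full seconds, remainder 47 frames.
21 s = 0 h 0 min 21 s.
Timecode: 00:00:21:47.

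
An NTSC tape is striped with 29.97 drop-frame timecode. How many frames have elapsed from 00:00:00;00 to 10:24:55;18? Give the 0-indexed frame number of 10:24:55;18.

1123744

Complete 10-minute blocks: 62, each 17982 frames → 1114884.
Remaining 4 whole minutes in the current block: 1800 + 3 × 1798 = 7194 frames.
Within the current minute: 55 × 30 + 18 − 2 = 1666 (labels ;00/;01 skipped at this minute). Total = 1114884 + 7194 + 1666 = 1123744.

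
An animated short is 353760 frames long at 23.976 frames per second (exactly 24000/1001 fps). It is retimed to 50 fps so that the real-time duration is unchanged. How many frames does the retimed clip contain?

737737 frames

Target frames = source frames × (target rate / source rate) = 353760 × (50)/(24000/1001) = 353760 × 1001/480 = 737737.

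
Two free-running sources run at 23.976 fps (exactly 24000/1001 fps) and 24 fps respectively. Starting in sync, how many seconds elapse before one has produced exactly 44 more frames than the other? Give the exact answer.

11011/6 seconds

The gap grows by |24 − 24000/1001| = 24/1001 frames per second.
Time for a 44-frame gap: 44 ÷ (24/1001) = 11011/6 s.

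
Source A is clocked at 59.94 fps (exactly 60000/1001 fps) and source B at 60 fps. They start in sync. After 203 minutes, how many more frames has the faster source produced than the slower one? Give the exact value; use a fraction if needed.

104400/143 frames

203 min = 12180 s.
A emits 60000/1001 × 12180 = 104400000/143 frames; B emits 60 × 12180 = 730800.
Difference = 104400/143 frames (≈ 730.0699); B is ahead of A.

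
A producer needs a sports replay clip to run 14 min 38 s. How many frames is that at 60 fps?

14 min 38 s = 878 s.
Frames = 878 × 60 = 52680.

52680 frames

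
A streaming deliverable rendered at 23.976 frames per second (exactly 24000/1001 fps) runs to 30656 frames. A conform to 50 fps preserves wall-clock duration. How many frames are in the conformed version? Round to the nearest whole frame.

Frames at target rate = 30656 × (50) / (24000/1001) = 958958/15 ≈ 63930.533.
Nearest whole frame: 63931.

63931 frames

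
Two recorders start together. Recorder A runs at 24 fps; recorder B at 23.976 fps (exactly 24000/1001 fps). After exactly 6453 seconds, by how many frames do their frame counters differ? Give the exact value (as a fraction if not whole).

A emits 24 × 6453 = 154872 frames; B emits 24000/1001 × 6453 = 154872000/1001.
Difference = 154872/1001 frames (≈ 154.7173); B is behind A.

154872/1001 frames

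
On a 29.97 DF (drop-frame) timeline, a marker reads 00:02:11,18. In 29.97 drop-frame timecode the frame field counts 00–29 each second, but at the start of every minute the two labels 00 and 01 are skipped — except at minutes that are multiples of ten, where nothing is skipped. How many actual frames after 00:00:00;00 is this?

3944

As if non-drop at 30 labels/s: (0 × 3600 + 2 × 60 + 11) × 30 + 18 = 3948.
Minute boundaries passed: 2; those not divisible by 10: 2 − 0 = 2; dropped labels = 2 × 2 = 4.
Actual frame index = 3948 − 4 = 3944.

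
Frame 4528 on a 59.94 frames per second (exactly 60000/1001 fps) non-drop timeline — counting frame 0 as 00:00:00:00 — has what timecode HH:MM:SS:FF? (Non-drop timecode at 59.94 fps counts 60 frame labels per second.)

4528 ÷ 60 = 75 full seconds, remainder 28 frames.
75 s = 0 h 1 min 15 s.
Timecode: 00:01:15:28.

00:01:15:28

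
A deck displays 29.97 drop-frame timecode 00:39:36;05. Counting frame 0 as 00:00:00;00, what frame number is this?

71213

As if non-drop at 30 labels/s: (0 × 3600 + 39 × 60 + 36) × 30 + 5 = 71285.
Minute boundaries passed: 39; those not divisible by 10: 39 − 3 = 36; dropped labels = 2 × 36 = 72.
Actual frame index = 71285 − 72 = 71213.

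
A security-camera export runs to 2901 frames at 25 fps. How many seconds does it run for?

Running time = 2901 / (25) = 116.04 s.

116.04 seconds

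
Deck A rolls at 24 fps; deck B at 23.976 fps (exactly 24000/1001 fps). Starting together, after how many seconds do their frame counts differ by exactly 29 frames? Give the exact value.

The gap grows by |24000/1001 − 24| = 24/1001 frames per second.
Time for a 29-frame gap: 29 ÷ (24/1001) = 29029/24 s.

29029/24 seconds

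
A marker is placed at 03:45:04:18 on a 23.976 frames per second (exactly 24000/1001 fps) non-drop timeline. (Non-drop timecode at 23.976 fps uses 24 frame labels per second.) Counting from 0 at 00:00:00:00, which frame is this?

frame 324114

Total seconds to the label: (3 × 3600 + 45 × 60 + 4) = 13504.
Frame index = 13504 × 24 + 18 = 324114.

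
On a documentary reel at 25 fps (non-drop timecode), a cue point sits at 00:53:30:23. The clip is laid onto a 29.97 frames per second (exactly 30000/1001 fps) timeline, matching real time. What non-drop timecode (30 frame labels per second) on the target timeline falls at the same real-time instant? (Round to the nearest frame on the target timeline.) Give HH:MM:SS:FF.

00:53:27:21

Source frame index: (0×3600 + 53×60 + 30) × 25 + 23 = 80273.
Real time: 80273 / (25) = 80273/25 s.
Target frame: (80273/25) × (30000/1001) = 96327600/1001 ≈ 96231.369 → 96231.
At 30 labels/s: frame 96231 → 00:53:27:21.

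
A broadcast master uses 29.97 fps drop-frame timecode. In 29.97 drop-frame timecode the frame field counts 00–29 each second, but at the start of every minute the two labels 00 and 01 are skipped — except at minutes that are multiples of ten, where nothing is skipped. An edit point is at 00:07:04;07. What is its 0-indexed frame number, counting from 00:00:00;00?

12713

Complete 10-minute blocks: 0, each 17982 frames → 0.
Remaining 7 whole minutes in the current block: 1800 + 6 × 1798 = 12588 frames.
Within the current minute: 4 × 30 + 7 − 2 = 125 (labels ;00/;01 skipped at this minute). Total = 0 + 12588 + 125 = 12713.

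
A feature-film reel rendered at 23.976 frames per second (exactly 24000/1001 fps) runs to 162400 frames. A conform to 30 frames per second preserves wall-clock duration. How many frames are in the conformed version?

203203 frames

Target frames = source frames × (target rate / source rate) = 162400 × (30)/(24000/1001) = 162400 × 1001/800 = 203203.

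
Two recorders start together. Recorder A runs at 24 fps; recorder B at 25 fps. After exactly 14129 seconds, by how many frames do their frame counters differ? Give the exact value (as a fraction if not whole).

A emits 24 × 14129 = 339096 frames; B emits 25 × 14129 = 353225.
Difference = 14129 frames; B is ahead of A.

14129 frames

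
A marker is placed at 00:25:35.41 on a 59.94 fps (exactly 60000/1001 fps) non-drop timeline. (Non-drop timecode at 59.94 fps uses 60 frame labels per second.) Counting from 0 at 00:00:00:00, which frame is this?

92141

Total seconds to the label: (0 × 3600 + 25 × 60 + 35) = 1535.
Frame index = 1535 × 60 + 41 = 92141.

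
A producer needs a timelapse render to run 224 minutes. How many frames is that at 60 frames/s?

806400 frames

224 min = 13440 s.
Frames = 13440 × 60 = 806400.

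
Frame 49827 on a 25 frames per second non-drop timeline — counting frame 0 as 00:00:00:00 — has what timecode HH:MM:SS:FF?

49827 ÷ 25 = 1993 full seconds, remainder 2 frames.
1993 s = 0 h 33 min 13 s.
Timecode: 00:33:13:02.

00:33:13:02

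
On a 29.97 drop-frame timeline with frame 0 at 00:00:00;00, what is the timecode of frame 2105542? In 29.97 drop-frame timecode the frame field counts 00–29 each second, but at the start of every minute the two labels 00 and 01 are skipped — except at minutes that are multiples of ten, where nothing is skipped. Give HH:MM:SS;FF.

Ten DF minutes hold 17982 frames, so frame 2105542 lies in block 117 (frames 2103894–2121875) with 1648 frames into that block.
The block's first minute is 1800 frames and the rest 1798 each; 1648 frames reaches minute 0, so 117 × 18 + 0 × 2 = 2106 labels have been skipped so far.
Adding those back, label number 2105542 + 2106 = 2107648 at 30 labels/s is 70254 s + 28 f = 19 h 30 min 54 s frame 28, i.e. 19:30:54;28.

19:30:54;28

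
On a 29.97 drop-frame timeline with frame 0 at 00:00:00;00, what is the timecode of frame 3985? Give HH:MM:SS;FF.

00:02:12;29

Each 10-minute DF block holds 10 × 60 × 30 − 9 × 2 = 17982 frames. 3985 ÷ 17982 → 0 full blocks, remainder 3985.
Within the partial block the first minute is 1800 frames and each further minute 1798, so 2 further minute boundaries passed. Total skipped labels = 18 × 0 + 2 × 2 = 4.
Non-drop label index = 3985 + 4 = 3989; at 30 labels/s that is 00:02:12:29, i.e. DF 00:02:12;29.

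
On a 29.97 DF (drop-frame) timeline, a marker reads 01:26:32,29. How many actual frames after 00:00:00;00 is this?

As if non-drop at 30 labels/s: (1 × 3600 + 26 × 60 + 32) × 30 + 29 = 155789.
Minute boundaries passed: 86; those not divisible by 10: 86 − 8 = 78; dropped labels = 2 × 78 = 156.
Actual frame index = 155789 − 156 = 155633.

155633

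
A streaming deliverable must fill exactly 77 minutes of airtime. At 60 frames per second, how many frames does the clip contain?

77 min = 4620 s.
Frames = 4620 × 60 = 277200.

277200 frames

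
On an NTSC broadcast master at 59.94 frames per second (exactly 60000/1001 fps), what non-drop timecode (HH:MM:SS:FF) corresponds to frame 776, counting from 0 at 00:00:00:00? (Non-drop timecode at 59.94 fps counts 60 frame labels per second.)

776 ÷ 60 = 12 full seconds, remainder 56 frames.
12 s = 0 h 0 min 12 s.
Timecode: 00:00:12:56.

00:00:12:56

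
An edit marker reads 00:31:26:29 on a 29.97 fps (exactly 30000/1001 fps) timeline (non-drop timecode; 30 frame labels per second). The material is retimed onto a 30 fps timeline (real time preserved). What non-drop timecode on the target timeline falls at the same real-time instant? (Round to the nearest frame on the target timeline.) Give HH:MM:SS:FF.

Source frame index: (0×3600 + 31×60 + 26) × 30 + 29 = 56609.
Real time: 56609 / (30000/1001) = 56665609/30000 s.
Target frame: (56665609/30000) × (30) = 56665609/1000 ≈ 56665.609 → 56666.
At 30 labels/s: frame 56666 → 00:31:28:26.

00:31:28:26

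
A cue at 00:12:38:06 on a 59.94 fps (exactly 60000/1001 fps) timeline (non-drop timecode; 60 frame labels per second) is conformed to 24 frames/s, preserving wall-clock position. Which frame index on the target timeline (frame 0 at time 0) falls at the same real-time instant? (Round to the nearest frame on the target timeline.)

Source frame index: (0×3600 + 12×60 + 38) × 60 + 6 = 45486.
Real time: 45486 / (60000/1001) = 7588581/10000 s.
Target frame: (7588581/10000) × (24) = 22765743/1250 ≈ 18212.594 → 18213.

frame 18213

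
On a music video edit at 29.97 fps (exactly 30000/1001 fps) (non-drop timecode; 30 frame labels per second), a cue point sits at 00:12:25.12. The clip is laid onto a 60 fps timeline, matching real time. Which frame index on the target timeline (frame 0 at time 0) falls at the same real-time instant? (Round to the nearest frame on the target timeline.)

frame 44769

Source frame index: (0×3600 + 12×60 + 25) × 30 + 12 = 22362.
Real time: 22362 / (30000/1001) = 3730727/5000 s.
Target frame: (3730727/5000) × (60) = 11192181/250 ≈ 44768.724 → 44769.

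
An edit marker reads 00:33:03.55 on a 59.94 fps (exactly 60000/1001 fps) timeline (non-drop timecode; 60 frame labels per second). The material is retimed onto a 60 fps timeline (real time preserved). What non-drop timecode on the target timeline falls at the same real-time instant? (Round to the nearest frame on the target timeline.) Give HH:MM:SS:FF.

Source frame index: (0×3600 + 33×60 + 3) × 60 + 55 = 119035.
Real time: 119035 / (60000/1001) = 23830807/12000 s.
Target frame: (23830807/12000) × (60) = 23830807/200 ≈ 119154.035 → 119154.
At 60 labels/s: frame 119154 → 00:33:05:54.

00:33:05:54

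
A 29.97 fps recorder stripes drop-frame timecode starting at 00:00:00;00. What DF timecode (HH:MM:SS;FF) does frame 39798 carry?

Ten DF minutes hold 17982 frames, so frame 39798 lies in block 2 (frames 35964–53945) with 3834 frames into that block.
The block's first minute is 1800 frames and the rest 1798 each; 3834 frames reaches minute 2, so 2 × 18 + 2 × 2 = 40 labels have been skipped so far.
Adding those back, label number 39798 + 40 = 39838 at 30 labels/s is 1327 s + 28 f = 0 h 22 min 7 s frame 28, i.e. 00:22:07;28.

00:22:07;28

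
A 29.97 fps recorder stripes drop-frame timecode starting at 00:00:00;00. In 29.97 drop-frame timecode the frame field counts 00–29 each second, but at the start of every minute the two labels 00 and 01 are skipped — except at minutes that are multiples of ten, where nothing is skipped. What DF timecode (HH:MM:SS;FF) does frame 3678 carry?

00:02:02;22

Ten DF minutes hold 17982 frames, so frame 3678 lies in block 0 (frames 0–17981) with 3678 frames into that block.
The block's first minute is 1800 frames and the rest 1798 each; 3678 frames reaches minute 2, so 0 × 18 + 2 × 2 = 4 labels have been skipped so far.
Adding those back, label number 3678 + 4 = 3682 at 30 labels/s is 122 s + 22 f = 0 h 2 min 2 s frame 22, i.e. 00:02:02;22.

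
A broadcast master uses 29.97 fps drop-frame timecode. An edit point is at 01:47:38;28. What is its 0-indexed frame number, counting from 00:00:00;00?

As if non-drop at 30 labels/s: (1 × 3600 + 47 × 60 + 38) × 30 + 28 = 193768.
Minute boundaries passed: 107; those not divisible by 10: 107 − 10 = 97; dropped labels = 2 × 97 = 194.
Actual frame index = 193768 − 194 = 193574.

193574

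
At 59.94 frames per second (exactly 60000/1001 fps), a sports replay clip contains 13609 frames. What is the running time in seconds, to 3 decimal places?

227.043 seconds

Running time = 13609 × 1001/60000 = 13622609/60000 s ≈ 227.043 s.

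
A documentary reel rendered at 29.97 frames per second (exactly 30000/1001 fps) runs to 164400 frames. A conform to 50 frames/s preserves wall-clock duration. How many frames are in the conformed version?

274274 frames

Target frames = source frames × (target rate / source rate) = 164400 × (50)/(30000/1001) = 164400 × 1001/600 = 274274.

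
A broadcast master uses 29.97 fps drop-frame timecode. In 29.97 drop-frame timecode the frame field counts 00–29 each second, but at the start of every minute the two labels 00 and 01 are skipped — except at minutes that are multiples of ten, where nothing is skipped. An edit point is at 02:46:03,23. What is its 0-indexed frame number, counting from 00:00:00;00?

As if non-drop at 30 labels/s: (2 × 3600 + 46 × 60 + 3) × 30 + 23 = 298913.
Minute boundaries passed: 166; those not divisible by 10: 166 − 16 = 150; dropped labels = 2 × 150 = 300.
Actual frame index = 298913 − 300 = 298613.

298613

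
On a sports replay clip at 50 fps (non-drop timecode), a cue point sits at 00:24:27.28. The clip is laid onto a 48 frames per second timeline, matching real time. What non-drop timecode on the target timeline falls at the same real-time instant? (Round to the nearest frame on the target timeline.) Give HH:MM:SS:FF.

00:24:27:27

Source frame index: (0×3600 + 24×60 + 27) × 50 + 28 = 73378.
Real time: 73378 / (50) = 36689/25 s.
Target frame: (36689/25) × (48) = 1761072/25 ≈ 70442.880 → 70443.
At 48 labels/s: frame 70443 → 00:24:27:27.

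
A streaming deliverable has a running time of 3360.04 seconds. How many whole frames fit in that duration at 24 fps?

Frames = 3360.04 × 24 = 2016024/25 ≈ 80640.9600.
Complete frames: 80640.

80640 frames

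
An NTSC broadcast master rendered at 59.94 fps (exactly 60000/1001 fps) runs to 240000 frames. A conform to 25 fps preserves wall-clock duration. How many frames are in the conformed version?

100100 frames

Target frames = source frames × (target rate / source rate) = 240000 × (25)/(60000/1001) = 240000 × 1001/2400 = 100100.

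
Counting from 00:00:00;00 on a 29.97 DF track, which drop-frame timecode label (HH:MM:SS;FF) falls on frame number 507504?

Each 10-minute DF block holds 10 × 60 × 30 − 9 × 2 = 17982 frames. 507504 ÷ 17982 → 28 full blocks, remainder 4008.
Within the partial block the first minute is 1800 frames and each further minute 1798, so 2 further minute boundaries passed. Total skipped labels = 18 × 28 + 2 × 2 = 508.
Non-drop label index = 507504 + 508 = 508012; at 30 labels/s that is 04:42:13:22, i.e. DF 04:42:13;22.

04:42:13;22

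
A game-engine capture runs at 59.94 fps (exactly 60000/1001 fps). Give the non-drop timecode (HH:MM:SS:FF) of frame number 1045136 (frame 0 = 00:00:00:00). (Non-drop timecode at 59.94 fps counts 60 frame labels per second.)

1045136 ÷ 60 = 17418 full seconds, remainder 56 frames.
17418 s = 4 h 50 min 18 s.
Timecode: 04:50:18:56.

04:50:18:56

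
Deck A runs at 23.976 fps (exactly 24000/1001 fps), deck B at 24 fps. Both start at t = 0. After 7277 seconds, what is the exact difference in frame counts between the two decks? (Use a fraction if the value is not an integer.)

A emits 24000/1001 × 7277 = 174648000/1001 frames; B emits 24 × 7277 = 174648.
Difference = 174648/1001 frames (≈ 174.4735); B is ahead of A.

174648/1001 frames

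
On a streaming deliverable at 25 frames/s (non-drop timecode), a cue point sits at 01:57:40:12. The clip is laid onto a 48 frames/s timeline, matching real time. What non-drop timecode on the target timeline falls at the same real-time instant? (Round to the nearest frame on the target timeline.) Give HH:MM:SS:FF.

01:57:40:23

Source frame index: (1×3600 + 57×60 + 40) × 25 + 12 = 176512.
Real time: 176512 / (25) = 176512/25 s.
Target frame: (176512/25) × (48) = 8472576/25 ≈ 338903.040 → 338903.
At 48 labels/s: frame 338903 → 01:57:40:23.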